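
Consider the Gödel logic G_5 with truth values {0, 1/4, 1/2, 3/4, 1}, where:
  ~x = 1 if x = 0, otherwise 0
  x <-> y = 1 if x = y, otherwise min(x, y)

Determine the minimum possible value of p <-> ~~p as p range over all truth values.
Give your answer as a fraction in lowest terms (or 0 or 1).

1/4

Take p = 1/4:
~p = ~1/4 = 0
~~p = ~0 = 1
p <-> ~~p = 1/4 <-> 1 = 1/4
No assignment yields a value below 1/4, so this is the minimum.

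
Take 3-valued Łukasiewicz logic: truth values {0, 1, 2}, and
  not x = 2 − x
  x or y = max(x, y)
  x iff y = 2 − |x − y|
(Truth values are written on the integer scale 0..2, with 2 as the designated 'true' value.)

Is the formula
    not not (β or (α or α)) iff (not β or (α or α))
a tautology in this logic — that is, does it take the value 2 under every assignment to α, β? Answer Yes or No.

No

Counterexample: take α = 0, β = 0.
α or α = 0 or 0 = 0
β or (α or α) = 0 or 0 = 0
not (β or (α or α)) = not 0 = 2
not not (β or (α or α)) = not 2 = 0
not β = not 0 = 2
α or α = 0 or 0 = 0
not β or (α or α) = 2 or 0 = 2
not not (β or (α or α)) iff (not β or (α or α)) = 0 iff 2 = 0
This gives 0 ≠ 2.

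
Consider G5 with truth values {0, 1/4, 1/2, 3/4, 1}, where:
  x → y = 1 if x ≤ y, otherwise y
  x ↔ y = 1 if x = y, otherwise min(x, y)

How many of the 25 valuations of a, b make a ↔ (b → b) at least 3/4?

value 1: 5 assignments (counts)
value 3/4: 5 assignments (counts)
value 1/2: 5 assignments
value 1/4: 5 assignments
value 0: 5 assignments
So 10 of the 25 assignments meet the threshold.

10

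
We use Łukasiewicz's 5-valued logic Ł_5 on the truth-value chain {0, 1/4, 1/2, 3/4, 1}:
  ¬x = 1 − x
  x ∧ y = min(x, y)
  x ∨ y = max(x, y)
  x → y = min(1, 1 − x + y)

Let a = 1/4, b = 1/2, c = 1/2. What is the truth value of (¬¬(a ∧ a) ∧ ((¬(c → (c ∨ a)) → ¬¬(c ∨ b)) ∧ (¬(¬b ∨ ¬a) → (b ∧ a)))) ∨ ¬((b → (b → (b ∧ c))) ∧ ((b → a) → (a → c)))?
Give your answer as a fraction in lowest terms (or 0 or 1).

1/4

a ∧ a = 1/4 ∧ 1/4 = 1/4
¬(a ∧ a) = ¬1/4 = 3/4
¬¬(a ∧ a) = ¬3/4 = 1/4
c ∨ a = 1/2 ∨ 1/4 = 1/2
c → (c ∨ a) = 1/2 → 1/2 = 1
¬(c → (c ∨ a)) = ¬1 = 0
c ∨ b = 1/2 ∨ 1/2 = 1/2
¬(c ∨ b) = ¬1/2 = 1/2
¬¬(c ∨ b) = ¬1/2 = 1/2
¬(c → (c ∨ a)) → ¬¬(c ∨ b) = 0 → 1/2 = 1
¬b = ¬1/2 = 1/2
¬a = ¬1/4 = 3/4
¬b ∨ ¬a = 1/2 ∨ 3/4 = 3/4
¬(¬b ∨ ¬a) = ¬3/4 = 1/4
b ∧ a = 1/2 ∧ 1/4 = 1/4
¬(¬b ∨ ¬a) → (b ∧ a) = 1/4 → 1/4 = 1
(¬(c → (c ∨ a)) → ¬¬(c ∨ b)) ∧ (¬(¬b ∨ ¬a) → (b ∧ a)) = 1 ∧ 1 = 1
¬¬(a ∧ a) ∧ ((¬(c → (c ∨ a)) → ¬¬(c ∨ b)) ∧ (¬(¬b ∨ ¬a) → (b ∧ a))) = 1/4 ∧ 1 = 1/4
b ∧ c = 1/2 ∧ 1/2 = 1/2
b → (b ∧ c) = 1/2 → 1/2 = 1
b → (b → (b ∧ c)) = 1/2 → 1 = 1
b → a = 1/2 → 1/4 = 3/4
a → c = 1/4 → 1/2 = 1
(b → a) → (a → c) = 3/4 → 1 = 1
(b → (b → (b ∧ c))) ∧ ((b → a) → (a → c)) = 1 ∧ 1 = 1
¬((b → (b → (b ∧ c))) ∧ ((b → a) → (a → c))) = ¬1 = 0
(¬¬(a ∧ a) ∧ ((¬(c → (c ∨ a)) → ¬¬(c ∨ b)) ∧ (¬(¬b ∨ ¬a) → (b ∧ a)))) ∨ ¬((b → (b → (b ∧ c))) ∧ ((b → a) → (a → c))) = 1/4 ∨ 0 = 1/4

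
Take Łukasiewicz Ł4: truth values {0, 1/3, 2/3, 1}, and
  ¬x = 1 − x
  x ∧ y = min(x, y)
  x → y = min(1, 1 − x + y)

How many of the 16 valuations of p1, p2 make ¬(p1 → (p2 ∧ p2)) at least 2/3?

p1 = 0, p2 = 0 ↦ 0  <
p1 = 0, p2 = 1/3 ↦ 0  <
p1 = 0, p2 = 2/3 ↦ 0  <
p1 = 0, p2 = 1 ↦ 0  <
p1 = 1/3, p2 = 0 ↦ 1/3  <
p1 = 1/3, p2 = 1/3 ↦ 0  <
p1 = 1/3, p2 = 2/3 ↦ 0  <
p1 = 1/3, p2 = 1 ↦ 0  <
p1 = 2/3, p2 = 0 ↦ 2/3  ≥
p1 = 2/3, p2 = 1/3 ↦ 1/3  <
p1 = 2/3, p2 = 2/3 ↦ 0  <
p1 = 2/3, p2 = 1 ↦ 0  <
p1 = 1, p2 = 0 ↦ 1  ≥
p1 = 1, p2 = 1/3 ↦ 2/3  ≥
p1 = 1, p2 = 2/3 ↦ 1/3  <
p1 = 1, p2 = 1 ↦ 0  <
So 3 of the 16 assignments meet the threshold.

3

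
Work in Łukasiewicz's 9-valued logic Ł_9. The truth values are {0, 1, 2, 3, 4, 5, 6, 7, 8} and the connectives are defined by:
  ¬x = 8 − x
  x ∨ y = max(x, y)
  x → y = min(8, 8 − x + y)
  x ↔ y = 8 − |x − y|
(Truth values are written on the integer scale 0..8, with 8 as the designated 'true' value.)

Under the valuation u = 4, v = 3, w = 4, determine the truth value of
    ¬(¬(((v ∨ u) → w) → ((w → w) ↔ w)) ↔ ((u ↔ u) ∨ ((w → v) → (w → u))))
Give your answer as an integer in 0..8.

4

v ∨ u = 3 ∨ 4 = 4
(v ∨ u) → w = 4 → 4 = 8
w → w = 4 → 4 = 8
(w → w) ↔ w = 8 ↔ 4 = 4
((v ∨ u) → w) → ((w → w) ↔ w) = 8 → 4 = 4
¬(((v ∨ u) → w) → ((w → w) ↔ w)) = ¬4 = 4
u ↔ u = 4 ↔ 4 = 8
w → v = 4 → 3 = 7
w → u = 4 → 4 = 8
(w → v) → (w → u) = 7 → 8 = 8
(u ↔ u) ∨ ((w → v) → (w → u)) = 8 ∨ 8 = 8
¬(((v ∨ u) → w) → ((w → w) ↔ w)) ↔ ((u ↔ u) ∨ ((w → v) → (w → u))) = 4 ↔ 8 = 4
¬(¬(((v ∨ u) → w) → ((w → w) ↔ w)) ↔ ((u ↔ u) ∨ ((w → v) → (w → u)))) = ¬4 = 4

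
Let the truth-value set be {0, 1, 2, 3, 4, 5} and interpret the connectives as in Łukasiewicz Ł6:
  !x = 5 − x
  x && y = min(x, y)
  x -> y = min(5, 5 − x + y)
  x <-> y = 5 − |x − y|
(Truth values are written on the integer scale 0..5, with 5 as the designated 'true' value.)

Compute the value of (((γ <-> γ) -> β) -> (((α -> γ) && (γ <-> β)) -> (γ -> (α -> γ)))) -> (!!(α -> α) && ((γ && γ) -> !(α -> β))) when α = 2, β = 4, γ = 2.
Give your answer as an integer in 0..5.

γ <-> γ = 2 <-> 2 = 5
(γ <-> γ) -> β = 5 -> 4 = 4
α -> γ = 2 -> 2 = 5
γ <-> β = 2 <-> 4 = 3
(α -> γ) && (γ <-> β) = 5 && 3 = 3
α -> γ = 2 -> 2 = 5
γ -> (α -> γ) = 2 -> 5 = 5
((α -> γ) && (γ <-> β)) -> (γ -> (α -> γ)) = 3 -> 5 = 5
((γ <-> γ) -> β) -> (((α -> γ) && (γ <-> β)) -> (γ -> (α -> γ))) = 4 -> 5 = 5
α -> α = 2 -> 2 = 5
!(α -> α) = !5 = 0
!!(α -> α) = !0 = 5
γ && γ = 2 && 2 = 2
α -> β = 2 -> 4 = 5
!(α -> β) = !5 = 0
(γ && γ) -> !(α -> β) = 2 -> 0 = 3
!!(α -> α) && ((γ && γ) -> !(α -> β)) = 5 && 3 = 3
(((γ <-> γ) -> β) -> (((α -> γ) && (γ <-> β)) -> (γ -> (α -> γ)))) -> (!!(α -> α) && ((γ && γ) -> !(α -> β))) = 5 -> 3 = 3

3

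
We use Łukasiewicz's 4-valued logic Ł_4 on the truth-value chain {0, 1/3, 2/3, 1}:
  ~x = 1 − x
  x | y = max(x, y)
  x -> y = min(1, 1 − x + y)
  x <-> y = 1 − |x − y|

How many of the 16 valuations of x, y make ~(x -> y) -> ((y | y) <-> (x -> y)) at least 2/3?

16

x = 0, y = 0 ↦ 1  ≥
x = 0, y = 1/3 ↦ 1  ≥
x = 0, y = 2/3 ↦ 1  ≥
x = 0, y = 1 ↦ 1  ≥
x = 1/3, y = 0 ↦ 1  ≥
x = 1/3, y = 1/3 ↦ 1  ≥
x = 1/3, y = 2/3 ↦ 1  ≥
x = 1/3, y = 1 ↦ 1  ≥
x = 2/3, y = 0 ↦ 1  ≥
x = 2/3, y = 1/3 ↦ 1  ≥
x = 2/3, y = 2/3 ↦ 1  ≥
x = 2/3, y = 1 ↦ 1  ≥
x = 1, y = 0 ↦ 1  ≥
x = 1, y = 1/3 ↦ 1  ≥
x = 1, y = 2/3 ↦ 1  ≥
x = 1, y = 1 ↦ 1  ≥
So 16 of the 16 assignments meet the threshold.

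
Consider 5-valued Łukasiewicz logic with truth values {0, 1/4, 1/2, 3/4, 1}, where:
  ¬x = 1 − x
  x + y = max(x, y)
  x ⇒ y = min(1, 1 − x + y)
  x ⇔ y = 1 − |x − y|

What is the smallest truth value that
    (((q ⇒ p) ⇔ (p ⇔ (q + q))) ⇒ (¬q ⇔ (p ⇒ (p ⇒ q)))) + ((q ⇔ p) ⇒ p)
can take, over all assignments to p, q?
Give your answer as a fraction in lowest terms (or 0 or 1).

Take p = 0, q = 1/2:
q ⇒ p = 1/2 ⇒ 0 = 1/2
q + q = 1/2 + 1/2 = 1/2
p ⇔ (q + q) = 0 ⇔ 1/2 = 1/2
(q ⇒ p) ⇔ (p ⇔ (q + q)) = 1/2 ⇔ 1/2 = 1
¬q = ¬1/2 = 1/2
p ⇒ q = 0 ⇒ 1/2 = 1
p ⇒ (p ⇒ q) = 0 ⇒ 1 = 1
¬q ⇔ (p ⇒ (p ⇒ q)) = 1/2 ⇔ 1 = 1/2
((q ⇒ p) ⇔ (p ⇔ (q + q))) ⇒ (¬q ⇔ (p ⇒ (p ⇒ q))) = 1 ⇒ 1/2 = 1/2
q ⇔ p = 1/2 ⇔ 0 = 1/2
(q ⇔ p) ⇒ p = 1/2 ⇒ 0 = 1/2
(((q ⇒ p) ⇔ (p ⇔ (q + q))) ⇒ (¬q ⇔ (p ⇒ (p ⇒ q)))) + ((q ⇔ p) ⇒ p) = 1/2 + 1/2 = 1/2
No assignment yields a value below 1/2, so this is the minimum.

1/2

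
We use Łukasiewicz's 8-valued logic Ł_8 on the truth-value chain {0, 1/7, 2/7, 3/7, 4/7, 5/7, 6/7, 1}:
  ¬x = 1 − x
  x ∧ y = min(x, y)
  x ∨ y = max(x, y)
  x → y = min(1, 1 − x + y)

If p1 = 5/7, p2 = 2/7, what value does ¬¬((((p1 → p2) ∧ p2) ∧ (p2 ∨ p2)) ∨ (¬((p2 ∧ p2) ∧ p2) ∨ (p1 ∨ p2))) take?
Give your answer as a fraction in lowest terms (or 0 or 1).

p1 → p2 = 5/7 → 2/7 = 4/7
(p1 → p2) ∧ p2 = 4/7 ∧ 2/7 = 2/7
p2 ∨ p2 = 2/7 ∨ 2/7 = 2/7
((p1 → p2) ∧ p2) ∧ (p2 ∨ p2) = 2/7 ∧ 2/7 = 2/7
p2 ∧ p2 = 2/7 ∧ 2/7 = 2/7
(p2 ∧ p2) ∧ p2 = 2/7 ∧ 2/7 = 2/7
¬((p2 ∧ p2) ∧ p2) = ¬2/7 = 5/7
p1 ∨ p2 = 5/7 ∨ 2/7 = 5/7
¬((p2 ∧ p2) ∧ p2) ∨ (p1 ∨ p2) = 5/7 ∨ 5/7 = 5/7
(((p1 → p2) ∧ p2) ∧ (p2 ∨ p2)) ∨ (¬((p2 ∧ p2) ∧ p2) ∨ (p1 ∨ p2)) = 2/7 ∨ 5/7 = 5/7
¬((((p1 → p2) ∧ p2) ∧ (p2 ∨ p2)) ∨ (¬((p2 ∧ p2) ∧ p2) ∨ (p1 ∨ p2))) = ¬5/7 = 2/7
¬¬((((p1 → p2) ∧ p2) ∧ (p2 ∨ p2)) ∨ (¬((p2 ∧ p2) ∧ p2) ∨ (p1 ∨ p2))) = ¬2/7 = 5/7

5/7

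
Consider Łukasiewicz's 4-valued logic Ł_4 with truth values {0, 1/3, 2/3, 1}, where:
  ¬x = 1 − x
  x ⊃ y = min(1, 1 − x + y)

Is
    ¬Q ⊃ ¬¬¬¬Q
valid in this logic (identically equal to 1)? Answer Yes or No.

Counterexample: take Q = 0.
¬Q = ¬0 = 1
¬Q = ¬0 = 1
¬¬Q = ¬1 = 0
¬¬¬Q = ¬0 = 1
¬¬¬¬Q = ¬1 = 0
¬Q ⊃ ¬¬¬¬Q = 1 ⊃ 0 = 0
This gives 0 ≠ 1.

No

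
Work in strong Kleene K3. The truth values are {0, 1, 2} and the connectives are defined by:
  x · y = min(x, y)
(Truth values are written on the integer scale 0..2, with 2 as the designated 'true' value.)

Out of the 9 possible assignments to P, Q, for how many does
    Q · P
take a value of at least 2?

1

P = 0, Q = 0 ↦ 0  <
P = 0, Q = 1 ↦ 0  <
P = 0, Q = 2 ↦ 0  <
P = 1, Q = 0 ↦ 0  <
P = 1, Q = 1 ↦ 1  <
P = 1, Q = 2 ↦ 1  <
P = 2, Q = 0 ↦ 0  <
P = 2, Q = 1 ↦ 1  <
P = 2, Q = 2 ↦ 2  ≥
So 1 of the 9 assignments meets the threshold.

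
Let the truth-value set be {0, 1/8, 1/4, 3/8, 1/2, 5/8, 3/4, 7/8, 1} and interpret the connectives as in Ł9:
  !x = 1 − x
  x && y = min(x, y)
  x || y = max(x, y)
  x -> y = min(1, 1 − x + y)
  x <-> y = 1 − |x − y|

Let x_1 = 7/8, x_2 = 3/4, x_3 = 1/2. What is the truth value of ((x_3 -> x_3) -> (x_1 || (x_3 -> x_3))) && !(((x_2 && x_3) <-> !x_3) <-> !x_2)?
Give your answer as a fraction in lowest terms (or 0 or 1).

3/4

x_3 -> x_3 = 1/2 -> 1/2 = 1
x_3 -> x_3 = 1/2 -> 1/2 = 1
x_1 || (x_3 -> x_3) = 7/8 || 1 = 1
(x_3 -> x_3) -> (x_1 || (x_3 -> x_3)) = 1 -> 1 = 1
x_2 && x_3 = 3/4 && 1/2 = 1/2
!x_3 = !1/2 = 1/2
(x_2 && x_3) <-> !x_3 = 1/2 <-> 1/2 = 1
!x_2 = !3/4 = 1/4
((x_2 && x_3) <-> !x_3) <-> !x_2 = 1 <-> 1/4 = 1/4
!(((x_2 && x_3) <-> !x_3) <-> !x_2) = !1/4 = 3/4
((x_3 -> x_3) -> (x_1 || (x_3 -> x_3))) && !(((x_2 && x_3) <-> !x_3) <-> !x_2) = 1 && 3/4 = 3/4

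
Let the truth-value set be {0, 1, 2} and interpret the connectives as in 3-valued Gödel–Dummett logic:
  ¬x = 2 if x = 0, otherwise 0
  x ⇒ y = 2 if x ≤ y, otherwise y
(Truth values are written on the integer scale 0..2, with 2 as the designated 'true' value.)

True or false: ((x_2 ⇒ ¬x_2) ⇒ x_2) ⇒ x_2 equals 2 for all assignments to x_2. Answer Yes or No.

No

Counterexample: take x_2 = 1.
¬x_2 = ¬1 = 0
x_2 ⇒ ¬x_2 = 1 ⇒ 0 = 0
(x_2 ⇒ ¬x_2) ⇒ x_2 = 0 ⇒ 1 = 2
((x_2 ⇒ ¬x_2) ⇒ x_2) ⇒ x_2 = 2 ⇒ 1 = 1
This gives 1 ≠ 2.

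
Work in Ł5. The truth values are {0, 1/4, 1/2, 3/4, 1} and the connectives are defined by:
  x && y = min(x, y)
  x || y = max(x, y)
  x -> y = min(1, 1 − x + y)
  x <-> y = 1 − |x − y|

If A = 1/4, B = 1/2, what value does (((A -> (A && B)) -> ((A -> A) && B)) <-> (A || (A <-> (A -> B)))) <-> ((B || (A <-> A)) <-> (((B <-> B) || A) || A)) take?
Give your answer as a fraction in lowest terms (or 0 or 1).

A && B = 1/4 && 1/2 = 1/4
A -> (A && B) = 1/4 -> 1/4 = 1
A -> A = 1/4 -> 1/4 = 1
(A -> A) && B = 1 && 1/2 = 1/2
(A -> (A && B)) -> ((A -> A) && B) = 1 -> 1/2 = 1/2
A -> B = 1/4 -> 1/2 = 1
A <-> (A -> B) = 1/4 <-> 1 = 1/4
A || (A <-> (A -> B)) = 1/4 || 1/4 = 1/4
((A -> (A && B)) -> ((A -> A) && B)) <-> (A || (A <-> (A -> B))) = 1/2 <-> 1/4 = 3/4
A <-> A = 1/4 <-> 1/4 = 1
B || (A <-> A) = 1/2 || 1 = 1
B <-> B = 1/2 <-> 1/2 = 1
(B <-> B) || A = 1 || 1/4 = 1
((B <-> B) || A) || A = 1 || 1/4 = 1
(B || (A <-> A)) <-> (((B <-> B) || A) || A) = 1 <-> 1 = 1
(((A -> (A && B)) -> ((A -> A) && B)) <-> (A || (A <-> (A -> B)))) <-> ((B || (A <-> A)) <-> (((B <-> B) || A) || A)) = 3/4 <-> 1 = 3/4

3/4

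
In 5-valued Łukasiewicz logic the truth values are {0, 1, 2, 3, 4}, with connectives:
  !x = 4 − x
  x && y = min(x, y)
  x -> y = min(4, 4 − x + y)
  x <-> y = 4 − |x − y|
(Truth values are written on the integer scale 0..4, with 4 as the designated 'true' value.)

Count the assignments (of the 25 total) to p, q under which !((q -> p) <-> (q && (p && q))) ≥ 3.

10

value 4: 5 assignments (counts)
value 3: 5 assignments (counts)
value 2: 5 assignments
value 1: 5 assignments
value 0: 5 assignments
So 10 of the 25 assignments meet the threshold.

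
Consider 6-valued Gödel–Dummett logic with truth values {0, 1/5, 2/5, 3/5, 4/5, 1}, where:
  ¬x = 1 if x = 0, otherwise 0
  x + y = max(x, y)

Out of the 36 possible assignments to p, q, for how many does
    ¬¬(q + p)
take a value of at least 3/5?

value 1: 35 assignments (counts)
value 0: 1 assignment
So 35 of the 36 assignments meet the threshold.

35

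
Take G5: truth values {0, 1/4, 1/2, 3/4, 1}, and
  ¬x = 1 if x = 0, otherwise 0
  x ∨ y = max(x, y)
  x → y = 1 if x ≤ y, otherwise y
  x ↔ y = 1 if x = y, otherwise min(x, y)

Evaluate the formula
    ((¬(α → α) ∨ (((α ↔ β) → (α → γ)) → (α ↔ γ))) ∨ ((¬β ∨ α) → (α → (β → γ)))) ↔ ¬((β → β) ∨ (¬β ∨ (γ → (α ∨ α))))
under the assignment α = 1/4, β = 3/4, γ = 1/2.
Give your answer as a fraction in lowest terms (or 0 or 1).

α → α = 1/4 → 1/4 = 1
¬(α → α) = ¬1 = 0
α ↔ β = 1/4 ↔ 3/4 = 1/4
α → γ = 1/4 → 1/2 = 1
(α ↔ β) → (α → γ) = 1/4 → 1 = 1
α ↔ γ = 1/4 ↔ 1/2 = 1/4
((α ↔ β) → (α → γ)) → (α ↔ γ) = 1 → 1/4 = 1/4
¬(α → α) ∨ (((α ↔ β) → (α → γ)) → (α ↔ γ)) = 0 ∨ 1/4 = 1/4
¬β = ¬3/4 = 0
¬β ∨ α = 0 ∨ 1/4 = 1/4
β → γ = 3/4 → 1/2 = 1/2
α → (β → γ) = 1/4 → 1/2 = 1
(¬β ∨ α) → (α → (β → γ)) = 1/4 → 1 = 1
(¬(α → α) ∨ (((α ↔ β) → (α → γ)) → (α ↔ γ))) ∨ ((¬β ∨ α) → (α → (β → γ))) = 1/4 ∨ 1 = 1
β → β = 3/4 → 3/4 = 1
¬β = ¬3/4 = 0
α ∨ α = 1/4 ∨ 1/4 = 1/4
γ → (α ∨ α) = 1/2 → 1/4 = 1/4
¬β ∨ (γ → (α ∨ α)) = 0 ∨ 1/4 = 1/4
(β → β) ∨ (¬β ∨ (γ → (α ∨ α))) = 1 ∨ 1/4 = 1
¬((β → β) ∨ (¬β ∨ (γ → (α ∨ α)))) = ¬1 = 0
((¬(α → α) ∨ (((α ↔ β) → (α → γ)) → (α ↔ γ))) ∨ ((¬β ∨ α) → (α → (β → γ)))) ↔ ¬((β → β) ∨ (¬β ∨ (γ → (α ∨ α)))) = 1 ↔ 0 = 0

0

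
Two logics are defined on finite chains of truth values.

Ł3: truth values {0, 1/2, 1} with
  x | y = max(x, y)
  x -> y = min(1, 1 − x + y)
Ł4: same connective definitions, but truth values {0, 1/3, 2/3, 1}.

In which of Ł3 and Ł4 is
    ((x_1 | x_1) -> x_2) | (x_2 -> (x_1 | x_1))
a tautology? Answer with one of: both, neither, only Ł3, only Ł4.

both

In Ł3: every assignment gives 1 — tautology.
In Ł4: every assignment gives 1 — tautology.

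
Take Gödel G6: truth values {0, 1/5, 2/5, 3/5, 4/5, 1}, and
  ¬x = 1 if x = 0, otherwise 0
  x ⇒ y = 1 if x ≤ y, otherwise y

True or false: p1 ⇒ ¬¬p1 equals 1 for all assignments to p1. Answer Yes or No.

Yes

p1 = 0 ↦ 1
p1 = 1/5 ↦ 1
p1 = 2/5 ↦ 1
p1 = 3/5 ↦ 1
p1 = 4/5 ↦ 1
p1 = 1 ↦ 1
Every assignment gives a value ≥ 1.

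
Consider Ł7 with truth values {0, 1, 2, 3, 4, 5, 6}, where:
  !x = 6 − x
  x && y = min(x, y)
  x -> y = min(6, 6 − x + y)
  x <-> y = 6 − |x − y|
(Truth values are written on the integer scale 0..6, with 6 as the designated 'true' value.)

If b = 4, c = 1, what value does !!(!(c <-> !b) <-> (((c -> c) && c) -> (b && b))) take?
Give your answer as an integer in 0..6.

!b = !4 = 2
c <-> !b = 1 <-> 2 = 5
!(c <-> !b) = !5 = 1
c -> c = 1 -> 1 = 6
(c -> c) && c = 6 && 1 = 1
b && b = 4 && 4 = 4
((c -> c) && c) -> (b && b) = 1 -> 4 = 6
!(c <-> !b) <-> (((c -> c) && c) -> (b && b)) = 1 <-> 6 = 1
!(!(c <-> !b) <-> (((c -> c) && c) -> (b && b))) = !1 = 5
!!(!(c <-> !b) <-> (((c -> c) && c) -> (b && b))) = !5 = 1

1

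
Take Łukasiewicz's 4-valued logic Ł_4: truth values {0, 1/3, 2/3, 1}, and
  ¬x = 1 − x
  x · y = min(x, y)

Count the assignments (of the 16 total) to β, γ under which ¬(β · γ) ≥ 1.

7

β = 0, γ = 0 ↦ 1  ≥
β = 0, γ = 1/3 ↦ 1  ≥
β = 0, γ = 2/3 ↦ 1  ≥
β = 0, γ = 1 ↦ 1  ≥
β = 1/3, γ = 0 ↦ 1  ≥
β = 1/3, γ = 1/3 ↦ 2/3  <
β = 1/3, γ = 2/3 ↦ 2/3  <
β = 1/3, γ = 1 ↦ 2/3  <
β = 2/3, γ = 0 ↦ 1  ≥
β = 2/3, γ = 1/3 ↦ 2/3  <
β = 2/3, γ = 2/3 ↦ 1/3  <
β = 2/3, γ = 1 ↦ 1/3  <
β = 1, γ = 0 ↦ 1  ≥
β = 1, γ = 1/3 ↦ 2/3  <
β = 1, γ = 2/3 ↦ 1/3  <
β = 1, γ = 1 ↦ 0  <
So 7 of the 16 assignments meet the threshold.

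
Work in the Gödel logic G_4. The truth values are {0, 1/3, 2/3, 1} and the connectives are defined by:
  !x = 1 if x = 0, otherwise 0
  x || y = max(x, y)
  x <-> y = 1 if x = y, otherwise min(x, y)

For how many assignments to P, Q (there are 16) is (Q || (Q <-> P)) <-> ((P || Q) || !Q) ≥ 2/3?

10

P = 0, Q = 0 ↦ 1  ≥
P = 0, Q = 1/3 ↦ 1  ≥
P = 0, Q = 2/3 ↦ 1  ≥
P = 0, Q = 1 ↦ 1  ≥
P = 1/3, Q = 0 ↦ 0  <
P = 1/3, Q = 1/3 ↦ 1/3  <
P = 1/3, Q = 2/3 ↦ 1  ≥
P = 1/3, Q = 1 ↦ 1  ≥
P = 2/3, Q = 0 ↦ 0  <
P = 2/3, Q = 1/3 ↦ 1/3  <
P = 2/3, Q = 2/3 ↦ 2/3  ≥
P = 2/3, Q = 1 ↦ 1  ≥
P = 1, Q = 0 ↦ 0  <
P = 1, Q = 1/3 ↦ 1/3  <
P = 1, Q = 2/3 ↦ 2/3  ≥
P = 1, Q = 1 ↦ 1  ≥
So 10 of the 16 assignments meet the threshold.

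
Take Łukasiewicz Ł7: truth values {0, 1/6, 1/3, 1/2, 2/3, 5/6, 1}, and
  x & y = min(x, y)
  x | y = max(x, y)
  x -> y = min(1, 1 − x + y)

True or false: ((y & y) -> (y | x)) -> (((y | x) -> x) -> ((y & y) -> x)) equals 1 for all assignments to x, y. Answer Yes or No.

At x = 5/6, y = 1, for instance:
y & y = 1 & 1 = 1
y | x = 1 | 5/6 = 1
(y & y) -> (y | x) = 1 -> 1 = 1
(y | x) -> x = 1 -> 5/6 = 5/6
(y & y) -> x = 1 -> 5/6 = 5/6
((y | x) -> x) -> ((y & y) -> x) = 5/6 -> 5/6 = 1
((y & y) -> (y | x)) -> (((y | x) -> x) -> ((y & y) -> x)) = 1 -> 1 = 1
and checking the remaining 48 assignments likewise gives ≥ 1 in every case.

Yes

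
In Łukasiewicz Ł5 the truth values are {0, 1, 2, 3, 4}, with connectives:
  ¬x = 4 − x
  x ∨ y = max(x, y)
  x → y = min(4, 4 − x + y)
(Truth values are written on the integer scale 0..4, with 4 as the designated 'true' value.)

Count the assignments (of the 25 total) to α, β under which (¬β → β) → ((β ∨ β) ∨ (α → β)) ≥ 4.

value 4: 21 assignments (counts)
value 3: 3 assignments
value 2: 1 assignment
So 21 of the 25 assignments meet the threshold.

21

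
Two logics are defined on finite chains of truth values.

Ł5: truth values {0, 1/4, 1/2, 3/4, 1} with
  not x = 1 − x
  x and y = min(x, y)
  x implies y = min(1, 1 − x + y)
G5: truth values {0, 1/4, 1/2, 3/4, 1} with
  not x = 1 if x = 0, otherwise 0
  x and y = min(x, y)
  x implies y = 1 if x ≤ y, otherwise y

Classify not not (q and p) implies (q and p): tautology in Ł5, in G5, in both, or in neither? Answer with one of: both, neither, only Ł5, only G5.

only Ł5

In Ł5: every assignment gives 1 — tautology.
In G5: at p = 1/4, q = 1/4 the value is 1/4 — not a tautology.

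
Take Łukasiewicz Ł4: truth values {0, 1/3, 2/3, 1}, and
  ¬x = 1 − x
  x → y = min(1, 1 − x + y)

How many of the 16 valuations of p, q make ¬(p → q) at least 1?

1

p = 0, q = 0 ↦ 0  <
p = 0, q = 1/3 ↦ 0  <
p = 0, q = 2/3 ↦ 0  <
p = 0, q = 1 ↦ 0  <
p = 1/3, q = 0 ↦ 1/3  <
p = 1/3, q = 1/3 ↦ 0  <
p = 1/3, q = 2/3 ↦ 0  <
p = 1/3, q = 1 ↦ 0  <
p = 2/3, q = 0 ↦ 2/3  <
p = 2/3, q = 1/3 ↦ 1/3  <
p = 2/3, q = 2/3 ↦ 0  <
p = 2/3, q = 1 ↦ 0  <
p = 1, q = 0 ↦ 1  ≥
p = 1, q = 1/3 ↦ 2/3  <
p = 1, q = 2/3 ↦ 1/3  <
p = 1, q = 1 ↦ 0  <
So 1 of the 16 assignments meets the threshold.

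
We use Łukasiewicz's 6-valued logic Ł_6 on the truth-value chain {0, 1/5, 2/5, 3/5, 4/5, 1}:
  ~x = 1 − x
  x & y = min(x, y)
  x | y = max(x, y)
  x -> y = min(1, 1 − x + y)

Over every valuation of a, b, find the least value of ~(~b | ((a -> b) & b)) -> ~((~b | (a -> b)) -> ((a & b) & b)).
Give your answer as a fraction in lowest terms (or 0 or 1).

Take a = 1, b = 3/5:
~b = ~3/5 = 2/5
a -> b = 1 -> 3/5 = 3/5
(a -> b) & b = 3/5 & 3/5 = 3/5
~b | ((a -> b) & b) = 2/5 | 3/5 = 3/5
~(~b | ((a -> b) & b)) = ~3/5 = 2/5
~b = ~3/5 = 2/5
a -> b = 1 -> 3/5 = 3/5
~b | (a -> b) = 2/5 | 3/5 = 3/5
a & b = 1 & 3/5 = 3/5
(a & b) & b = 3/5 & 3/5 = 3/5
(~b | (a -> b)) -> ((a & b) & b) = 3/5 -> 3/5 = 1
~((~b | (a -> b)) -> ((a & b) & b)) = ~1 = 0
~(~b | ((a -> b) & b)) -> ~((~b | (a -> b)) -> ((a & b) & b)) = 2/5 -> 0 = 3/5
No assignment yields a value below 3/5, so this is the minimum.

3/5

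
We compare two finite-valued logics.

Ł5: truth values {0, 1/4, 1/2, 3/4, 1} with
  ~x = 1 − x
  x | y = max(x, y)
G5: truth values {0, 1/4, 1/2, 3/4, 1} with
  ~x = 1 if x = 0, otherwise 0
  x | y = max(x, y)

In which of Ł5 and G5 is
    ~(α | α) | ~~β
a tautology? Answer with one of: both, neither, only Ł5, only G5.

In Ł5: at α = 1/4, β = 0 the value is 3/4 — not a tautology.
In G5: at α = 1/4, β = 0 the value is 0 — not a tautology.

neither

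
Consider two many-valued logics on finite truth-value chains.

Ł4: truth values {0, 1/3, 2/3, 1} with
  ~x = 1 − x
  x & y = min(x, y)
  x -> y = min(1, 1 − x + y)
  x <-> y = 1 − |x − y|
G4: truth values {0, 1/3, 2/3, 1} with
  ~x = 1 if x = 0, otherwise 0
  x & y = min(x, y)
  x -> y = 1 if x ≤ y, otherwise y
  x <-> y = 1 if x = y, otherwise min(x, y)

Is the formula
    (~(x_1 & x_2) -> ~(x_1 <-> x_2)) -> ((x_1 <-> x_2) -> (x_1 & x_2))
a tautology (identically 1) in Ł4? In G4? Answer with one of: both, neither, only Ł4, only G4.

only Ł4

In Ł4: every assignment gives 1 — tautology.
In G4: at x_1 = 1/3, x_2 = 1/3 the value is 1/3 — not a tautology.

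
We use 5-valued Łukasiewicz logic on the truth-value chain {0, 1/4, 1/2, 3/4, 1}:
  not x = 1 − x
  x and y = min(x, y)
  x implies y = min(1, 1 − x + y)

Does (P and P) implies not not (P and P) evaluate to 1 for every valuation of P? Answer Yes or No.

Yes

P = 0 ↦ 1
P = 1/4 ↦ 1
P = 1/2 ↦ 1
P = 3/4 ↦ 1
P = 1 ↦ 1
Every assignment gives a value ≥ 1.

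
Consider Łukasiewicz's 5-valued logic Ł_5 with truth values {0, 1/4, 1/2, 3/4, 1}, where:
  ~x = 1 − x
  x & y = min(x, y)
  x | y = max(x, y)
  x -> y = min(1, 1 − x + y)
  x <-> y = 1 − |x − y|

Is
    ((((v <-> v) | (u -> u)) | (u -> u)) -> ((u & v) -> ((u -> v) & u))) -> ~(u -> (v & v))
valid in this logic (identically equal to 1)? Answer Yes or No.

No

Counterexample: take u = 0, v = 0.
v <-> v = 0 <-> 0 = 1
u -> u = 0 -> 0 = 1
(v <-> v) | (u -> u) = 1 | 1 = 1
u -> u = 0 -> 0 = 1
((v <-> v) | (u -> u)) | (u -> u) = 1 | 1 = 1
u & v = 0 & 0 = 0
u -> v = 0 -> 0 = 1
(u -> v) & u = 1 & 0 = 0
(u & v) -> ((u -> v) & u) = 0 -> 0 = 1
(((v <-> v) | (u -> u)) | (u -> u)) -> ((u & v) -> ((u -> v) & u)) = 1 -> 1 = 1
v & v = 0 & 0 = 0
u -> (v & v) = 0 -> 0 = 1
~(u -> (v & v)) = ~1 = 0
((((v <-> v) | (u -> u)) | (u -> u)) -> ((u & v) -> ((u -> v) & u))) -> ~(u -> (v & v)) = 1 -> 0 = 0
This gives 0 ≠ 1.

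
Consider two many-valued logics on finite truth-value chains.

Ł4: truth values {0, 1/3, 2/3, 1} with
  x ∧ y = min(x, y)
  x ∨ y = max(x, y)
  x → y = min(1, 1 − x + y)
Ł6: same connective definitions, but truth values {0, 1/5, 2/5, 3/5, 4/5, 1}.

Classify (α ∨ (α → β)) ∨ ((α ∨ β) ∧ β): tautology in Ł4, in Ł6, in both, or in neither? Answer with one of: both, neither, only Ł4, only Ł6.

neither

In Ł4: at α = 1/3, β = 0 the value is 2/3 — not a tautology.
In Ł6: at α = 1/5, β = 0 the value is 4/5 — not a tautology.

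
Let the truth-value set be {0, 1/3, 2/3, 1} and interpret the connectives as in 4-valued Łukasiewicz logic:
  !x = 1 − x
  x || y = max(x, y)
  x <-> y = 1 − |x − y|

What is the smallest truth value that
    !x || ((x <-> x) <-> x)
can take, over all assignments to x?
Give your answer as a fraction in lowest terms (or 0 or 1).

Take x = 1/3:
!x = !1/3 = 2/3
x <-> x = 1/3 <-> 1/3 = 1
(x <-> x) <-> x = 1 <-> 1/3 = 1/3
!x || ((x <-> x) <-> x) = 2/3 || 1/3 = 2/3
No assignment yields a value below 2/3, so this is the minimum.

2/3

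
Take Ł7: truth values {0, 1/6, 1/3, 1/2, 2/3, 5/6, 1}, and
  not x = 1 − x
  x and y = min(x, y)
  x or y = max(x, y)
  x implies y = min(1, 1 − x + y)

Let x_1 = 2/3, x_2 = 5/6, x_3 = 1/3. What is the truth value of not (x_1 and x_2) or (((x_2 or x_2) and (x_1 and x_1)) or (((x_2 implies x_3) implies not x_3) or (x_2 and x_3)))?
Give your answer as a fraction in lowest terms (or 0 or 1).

x_1 and x_2 = 2/3 and 5/6 = 2/3
not (x_1 and x_2) = not 2/3 = 1/3
x_2 or x_2 = 5/6 or 5/6 = 5/6
x_1 and x_1 = 2/3 and 2/3 = 2/3
(x_2 or x_2) and (x_1 and x_1) = 5/6 and 2/3 = 2/3
x_2 implies x_3 = 5/6 implies 1/3 = 1/2
not x_3 = not 1/3 = 2/3
(x_2 implies x_3) implies not x_3 = 1/2 implies 2/3 = 1
x_2 and x_3 = 5/6 and 1/3 = 1/3
((x_2 implies x_3) implies not x_3) or (x_2 and x_3) = 1 or 1/3 = 1
((x_2 or x_2) and (x_1 and x_1)) or (((x_2 implies x_3) implies not x_3) or (x_2 and x_3)) = 2/3 or 1 = 1
not (x_1 and x_2) or (((x_2 or x_2) and (x_1 and x_1)) or (((x_2 implies x_3) implies not x_3) or (x_2 and x_3))) = 1/3 or 1 = 1

1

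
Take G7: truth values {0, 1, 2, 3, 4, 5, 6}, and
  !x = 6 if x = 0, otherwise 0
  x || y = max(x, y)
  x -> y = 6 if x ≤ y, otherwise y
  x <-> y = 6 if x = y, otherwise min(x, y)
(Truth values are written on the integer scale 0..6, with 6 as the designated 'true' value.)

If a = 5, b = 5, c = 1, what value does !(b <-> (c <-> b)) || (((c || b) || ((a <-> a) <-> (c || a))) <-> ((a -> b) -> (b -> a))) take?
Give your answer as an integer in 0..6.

5

c <-> b = 1 <-> 5 = 1
b <-> (c <-> b) = 5 <-> 1 = 1
!(b <-> (c <-> b)) = !1 = 0
c || b = 1 || 5 = 5
a <-> a = 5 <-> 5 = 6
c || a = 1 || 5 = 5
(a <-> a) <-> (c || a) = 6 <-> 5 = 5
(c || b) || ((a <-> a) <-> (c || a)) = 5 || 5 = 5
a -> b = 5 -> 5 = 6
b -> a = 5 -> 5 = 6
(a -> b) -> (b -> a) = 6 -> 6 = 6
((c || b) || ((a <-> a) <-> (c || a))) <-> ((a -> b) -> (b -> a)) = 5 <-> 6 = 5
!(b <-> (c <-> b)) || (((c || b) || ((a <-> a) <-> (c || a))) <-> ((a -> b) -> (b -> a))) = 0 || 5 = 5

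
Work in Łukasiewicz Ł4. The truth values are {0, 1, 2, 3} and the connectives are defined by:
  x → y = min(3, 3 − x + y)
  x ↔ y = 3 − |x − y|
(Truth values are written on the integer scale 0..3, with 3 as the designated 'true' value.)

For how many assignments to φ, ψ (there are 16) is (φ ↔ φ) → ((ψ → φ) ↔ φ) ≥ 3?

7

φ = 0, ψ = 0 ↦ 0  <
φ = 0, ψ = 1 ↦ 1  <
φ = 0, ψ = 2 ↦ 2  <
φ = 0, ψ = 3 ↦ 3  ≥
φ = 1, ψ = 0 ↦ 1  <
φ = 1, ψ = 1 ↦ 1  <
φ = 1, ψ = 2 ↦ 2  <
φ = 1, ψ = 3 ↦ 3  ≥
φ = 2, ψ = 0 ↦ 2  <
φ = 2, ψ = 1 ↦ 2  <
φ = 2, ψ = 2 ↦ 2  <
φ = 2, ψ = 3 ↦ 3  ≥
φ = 3, ψ = 0 ↦ 3  ≥
φ = 3, ψ = 1 ↦ 3  ≥
φ = 3, ψ = 2 ↦ 3  ≥
φ = 3, ψ = 3 ↦ 3  ≥
So 7 of the 16 assignments meet the threshold.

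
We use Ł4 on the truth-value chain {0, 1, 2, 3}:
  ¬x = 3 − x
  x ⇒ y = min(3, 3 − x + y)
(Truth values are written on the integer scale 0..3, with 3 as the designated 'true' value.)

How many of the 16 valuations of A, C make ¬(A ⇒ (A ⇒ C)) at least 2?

A = 0, C = 0 ↦ 0  <
A = 0, C = 1 ↦ 0  <
A = 0, C = 2 ↦ 0  <
A = 0, C = 3 ↦ 0  <
A = 1, C = 0 ↦ 0  <
A = 1, C = 1 ↦ 0  <
A = 1, C = 2 ↦ 0  <
A = 1, C = 3 ↦ 0  <
A = 2, C = 0 ↦ 1  <
A = 2, C = 1 ↦ 0  <
A = 2, C = 2 ↦ 0  <
A = 2, C = 3 ↦ 0  <
A = 3, C = 0 ↦ 3  ≥
A = 3, C = 1 ↦ 2  ≥
A = 3, C = 2 ↦ 1  <
A = 3, C = 3 ↦ 0  <
So 2 of the 16 assignments meet the threshold.

2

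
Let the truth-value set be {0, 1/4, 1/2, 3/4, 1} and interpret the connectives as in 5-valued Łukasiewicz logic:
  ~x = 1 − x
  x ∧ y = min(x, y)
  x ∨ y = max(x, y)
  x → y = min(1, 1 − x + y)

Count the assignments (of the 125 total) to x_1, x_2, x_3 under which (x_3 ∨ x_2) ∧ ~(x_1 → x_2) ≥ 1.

1

value 1: 1 assignment (counts)
value 3/4: 5 assignments
value 1/2: 14 assignments
value 1/4: 26 assignments
value 0: 79 assignments
So 1 of the 125 assignments meets the threshold.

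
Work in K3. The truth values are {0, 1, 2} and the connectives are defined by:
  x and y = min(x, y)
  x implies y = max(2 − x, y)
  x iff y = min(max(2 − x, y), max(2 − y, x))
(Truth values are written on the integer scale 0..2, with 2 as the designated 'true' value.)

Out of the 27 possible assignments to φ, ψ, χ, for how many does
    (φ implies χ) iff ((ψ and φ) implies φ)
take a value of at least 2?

value 2: 13 assignments (counts)
value 1: 11 assignments
value 0: 3 assignments
So 13 of the 27 assignments meet the threshold.

13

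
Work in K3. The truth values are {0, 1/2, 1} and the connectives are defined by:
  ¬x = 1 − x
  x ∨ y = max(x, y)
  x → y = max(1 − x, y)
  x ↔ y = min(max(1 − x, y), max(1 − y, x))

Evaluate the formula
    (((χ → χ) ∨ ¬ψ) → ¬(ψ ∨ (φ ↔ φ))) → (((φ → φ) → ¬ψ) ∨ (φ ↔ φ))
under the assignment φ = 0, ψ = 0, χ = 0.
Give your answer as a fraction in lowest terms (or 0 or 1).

χ → χ = 0 → 0 = 1
¬ψ = ¬0 = 1
(χ → χ) ∨ ¬ψ = 1 ∨ 1 = 1
φ ↔ φ = 0 ↔ 0 = 1
ψ ∨ (φ ↔ φ) = 0 ∨ 1 = 1
¬(ψ ∨ (φ ↔ φ)) = ¬1 = 0
((χ → χ) ∨ ¬ψ) → ¬(ψ ∨ (φ ↔ φ)) = 1 → 0 = 0
φ → φ = 0 → 0 = 1
¬ψ = ¬0 = 1
(φ → φ) → ¬ψ = 1 → 1 = 1
φ ↔ φ = 0 ↔ 0 = 1
((φ → φ) → ¬ψ) ∨ (φ ↔ φ) = 1 ∨ 1 = 1
(((χ → χ) ∨ ¬ψ) → ¬(ψ ∨ (φ ↔ φ))) → (((φ → φ) → ¬ψ) ∨ (φ ↔ φ)) = 0 → 1 = 1

1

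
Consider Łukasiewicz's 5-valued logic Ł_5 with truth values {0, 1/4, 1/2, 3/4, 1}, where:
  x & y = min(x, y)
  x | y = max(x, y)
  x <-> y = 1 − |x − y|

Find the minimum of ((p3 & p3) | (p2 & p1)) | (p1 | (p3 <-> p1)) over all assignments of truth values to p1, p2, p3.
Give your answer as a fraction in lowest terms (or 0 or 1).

Take p1 = 0, p2 = 0, p3 = 1/2:
p3 & p3 = 1/2 & 1/2 = 1/2
p2 & p1 = 0 & 0 = 0
(p3 & p3) | (p2 & p1) = 1/2 | 0 = 1/2
p3 <-> p1 = 1/2 <-> 0 = 1/2
p1 | (p3 <-> p1) = 0 | 1/2 = 1/2
((p3 & p3) | (p2 & p1)) | (p1 | (p3 <-> p1)) = 1/2 | 1/2 = 1/2
No assignment yields a value below 1/2, so this is the minimum.

1/2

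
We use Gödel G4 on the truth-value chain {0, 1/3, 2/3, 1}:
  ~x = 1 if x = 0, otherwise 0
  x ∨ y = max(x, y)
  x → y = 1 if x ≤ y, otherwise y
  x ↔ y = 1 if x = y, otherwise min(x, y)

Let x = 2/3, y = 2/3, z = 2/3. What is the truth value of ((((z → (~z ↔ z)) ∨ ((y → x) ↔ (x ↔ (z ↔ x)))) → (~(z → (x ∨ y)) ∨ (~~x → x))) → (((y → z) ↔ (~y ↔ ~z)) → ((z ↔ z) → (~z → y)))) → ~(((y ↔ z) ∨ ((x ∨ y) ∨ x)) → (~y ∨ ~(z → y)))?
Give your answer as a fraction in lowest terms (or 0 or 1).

~z = ~2/3 = 0
~z ↔ z = 0 ↔ 2/3 = 0
z → (~z ↔ z) = 2/3 → 0 = 0
y → x = 2/3 → 2/3 = 1
z ↔ x = 2/3 ↔ 2/3 = 1
x ↔ (z ↔ x) = 2/3 ↔ 1 = 2/3
(y → x) ↔ (x ↔ (z ↔ x)) = 1 ↔ 2/3 = 2/3
(z → (~z ↔ z)) ∨ ((y → x) ↔ (x ↔ (z ↔ x))) = 0 ∨ 2/3 = 2/3
x ∨ y = 2/3 ∨ 2/3 = 2/3
z → (x ∨ y) = 2/3 → 2/3 = 1
~(z → (x ∨ y)) = ~1 = 0
~x = ~2/3 = 0
~~x = ~0 = 1
~~x → x = 1 → 2/3 = 2/3
~(z → (x ∨ y)) ∨ (~~x → x) = 0 ∨ 2/3 = 2/3
((z → (~z ↔ z)) ∨ ((y → x) ↔ (x ↔ (z ↔ x)))) → (~(z → (x ∨ y)) ∨ (~~x → x)) = 2/3 → 2/3 = 1
y → z = 2/3 → 2/3 = 1
~y = ~2/3 = 0
~z = ~2/3 = 0
~y ↔ ~z = 0 ↔ 0 = 1
(y → z) ↔ (~y ↔ ~z) = 1 ↔ 1 = 1
z ↔ z = 2/3 ↔ 2/3 = 1
~z = ~2/3 = 0
~z → y = 0 → 2/3 = 1
(z ↔ z) → (~z → y) = 1 → 1 = 1
((y → z) ↔ (~y ↔ ~z)) → ((z ↔ z) → (~z → y)) = 1 → 1 = 1
(((z → (~z ↔ z)) ∨ ((y → x) ↔ (x ↔ (z ↔ x)))) → (~(z → (x ∨ y)) ∨ (~~x → x))) → (((y → z) ↔ (~y ↔ ~z)) → ((z ↔ z) → (~z → y))) = 1 → 1 = 1
y ↔ z = 2/3 ↔ 2/3 = 1
x ∨ y = 2/3 ∨ 2/3 = 2/3
(x ∨ y) ∨ x = 2/3 ∨ 2/3 = 2/3
(y ↔ z) ∨ ((x ∨ y) ∨ x) = 1 ∨ 2/3 = 1
~y = ~2/3 = 0
z → y = 2/3 → 2/3 = 1
~(z → y) = ~1 = 0
~y ∨ ~(z → y) = 0 ∨ 0 = 0
((y ↔ z) ∨ ((x ∨ y) ∨ x)) → (~y ∨ ~(z → y)) = 1 → 0 = 0
~(((y ↔ z) ∨ ((x ∨ y) ∨ x)) → (~y ∨ ~(z → y))) = ~0 = 1
((((z → (~z ↔ z)) ∨ ((y → x) ↔ (x ↔ (z ↔ x)))) → (~(z → (x ∨ y)) ∨ (~~x → x))) → (((y → z) ↔ (~y ↔ ~z)) → ((z ↔ z) → (~z → y)))) → ~(((y ↔ z) ∨ ((x ∨ y) ∨ x)) → (~y ∨ ~(z → y))) = 1 → 1 = 1

1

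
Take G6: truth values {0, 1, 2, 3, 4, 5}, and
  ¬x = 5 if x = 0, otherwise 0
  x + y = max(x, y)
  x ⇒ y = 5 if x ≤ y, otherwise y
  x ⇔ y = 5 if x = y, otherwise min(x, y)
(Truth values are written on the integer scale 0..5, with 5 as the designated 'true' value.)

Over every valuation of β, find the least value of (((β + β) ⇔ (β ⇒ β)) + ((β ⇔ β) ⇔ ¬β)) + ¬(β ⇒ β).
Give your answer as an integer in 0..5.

1

Take β = 1:
β + β = 1 + 1 = 1
β ⇒ β = 1 ⇒ 1 = 5
(β + β) ⇔ (β ⇒ β) = 1 ⇔ 5 = 1
β ⇔ β = 1 ⇔ 1 = 5
¬β = ¬1 = 0
(β ⇔ β) ⇔ ¬β = 5 ⇔ 0 = 0
((β + β) ⇔ (β ⇒ β)) + ((β ⇔ β) ⇔ ¬β) = 1 + 0 = 1
β ⇒ β = 1 ⇒ 1 = 5
¬(β ⇒ β) = ¬5 = 0
(((β + β) ⇔ (β ⇒ β)) + ((β ⇔ β) ⇔ ¬β)) + ¬(β ⇒ β) = 1 + 0 = 1
No assignment yields a value below 1, so this is the minimum.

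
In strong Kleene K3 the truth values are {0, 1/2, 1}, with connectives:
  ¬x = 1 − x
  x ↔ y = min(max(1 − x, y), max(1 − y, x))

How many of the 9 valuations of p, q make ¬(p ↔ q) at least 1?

2

p = 0, q = 0 ↦ 0  <
p = 0, q = 1/2 ↦ 1/2  <
p = 0, q = 1 ↦ 1  ≥
p = 1/2, q = 0 ↦ 1/2  <
p = 1/2, q = 1/2 ↦ 1/2  <
p = 1/2, q = 1 ↦ 1/2  <
p = 1, q = 0 ↦ 1  ≥
p = 1, q = 1/2 ↦ 1/2  <
p = 1, q = 1 ↦ 0  <
So 2 of the 9 assignments meet the threshold.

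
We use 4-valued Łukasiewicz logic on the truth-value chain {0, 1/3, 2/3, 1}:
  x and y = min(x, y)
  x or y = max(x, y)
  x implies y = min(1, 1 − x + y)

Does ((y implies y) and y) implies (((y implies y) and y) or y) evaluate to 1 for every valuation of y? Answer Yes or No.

y = 0 ↦ 1
y = 1/3 ↦ 1
y = 2/3 ↦ 1
y = 1 ↦ 1
Every assignment gives a value ≥ 1.

Yes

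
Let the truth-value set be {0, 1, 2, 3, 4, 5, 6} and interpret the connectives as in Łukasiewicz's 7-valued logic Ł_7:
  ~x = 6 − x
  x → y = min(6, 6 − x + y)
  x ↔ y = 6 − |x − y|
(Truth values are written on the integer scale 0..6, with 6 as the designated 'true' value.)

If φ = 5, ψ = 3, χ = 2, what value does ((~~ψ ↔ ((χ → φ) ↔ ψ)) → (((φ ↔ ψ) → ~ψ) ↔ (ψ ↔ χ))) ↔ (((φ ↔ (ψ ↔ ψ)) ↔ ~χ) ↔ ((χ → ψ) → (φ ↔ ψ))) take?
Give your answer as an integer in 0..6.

5

~ψ = ~3 = 3
~~ψ = ~3 = 3
χ → φ = 2 → 5 = 6
(χ → φ) ↔ ψ = 6 ↔ 3 = 3
~~ψ ↔ ((χ → φ) ↔ ψ) = 3 ↔ 3 = 6
φ ↔ ψ = 5 ↔ 3 = 4
~ψ = ~3 = 3
(φ ↔ ψ) → ~ψ = 4 → 3 = 5
ψ ↔ χ = 3 ↔ 2 = 5
((φ ↔ ψ) → ~ψ) ↔ (ψ ↔ χ) = 5 ↔ 5 = 6
(~~ψ ↔ ((χ → φ) ↔ ψ)) → (((φ ↔ ψ) → ~ψ) ↔ (ψ ↔ χ)) = 6 → 6 = 6
ψ ↔ ψ = 3 ↔ 3 = 6
φ ↔ (ψ ↔ ψ) = 5 ↔ 6 = 5
~χ = ~2 = 4
(φ ↔ (ψ ↔ ψ)) ↔ ~χ = 5 ↔ 4 = 5
χ → ψ = 2 → 3 = 6
φ ↔ ψ = 5 ↔ 3 = 4
(χ → ψ) → (φ ↔ ψ) = 6 → 4 = 4
((φ ↔ (ψ ↔ ψ)) ↔ ~χ) ↔ ((χ → ψ) → (φ ↔ ψ)) = 5 ↔ 4 = 5
((~~ψ ↔ ((χ → φ) ↔ ψ)) → (((φ ↔ ψ) → ~ψ) ↔ (ψ ↔ χ))) ↔ (((φ ↔ (ψ ↔ ψ)) ↔ ~χ) ↔ ((χ → ψ) → (φ ↔ ψ))) = 6 ↔ 5 = 5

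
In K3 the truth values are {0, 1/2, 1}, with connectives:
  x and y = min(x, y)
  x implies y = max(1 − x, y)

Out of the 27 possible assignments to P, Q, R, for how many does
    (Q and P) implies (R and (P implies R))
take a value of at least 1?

19

value 1: 19 assignments (counts)
value 1/2: 7 assignments
value 0: 1 assignment
So 19 of the 27 assignments meet the threshold.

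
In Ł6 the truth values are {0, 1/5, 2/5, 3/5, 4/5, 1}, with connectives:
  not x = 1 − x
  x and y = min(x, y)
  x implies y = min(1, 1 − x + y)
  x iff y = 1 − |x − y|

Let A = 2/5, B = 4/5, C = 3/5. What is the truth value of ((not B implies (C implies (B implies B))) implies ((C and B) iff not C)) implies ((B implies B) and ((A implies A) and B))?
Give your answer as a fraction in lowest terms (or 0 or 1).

1

not B = not 4/5 = 1/5
B implies B = 4/5 implies 4/5 = 1
C implies (B implies B) = 3/5 implies 1 = 1
not B implies (C implies (B implies B)) = 1/5 implies 1 = 1
C and B = 3/5 and 4/5 = 3/5
not C = not 3/5 = 2/5
(C and B) iff not C = 3/5 iff 2/5 = 4/5
(not B implies (C implies (B implies B))) implies ((C and B) iff not C) = 1 implies 4/5 = 4/5
B implies B = 4/5 implies 4/5 = 1
A implies A = 2/5 implies 2/5 = 1
(A implies A) and B = 1 and 4/5 = 4/5
(B implies B) and ((A implies A) and B) = 1 and 4/5 = 4/5
((not B implies (C implies (B implies B))) implies ((C and B) iff not C)) implies ((B implies B) and ((A implies A) and B)) = 4/5 implies 4/5 = 1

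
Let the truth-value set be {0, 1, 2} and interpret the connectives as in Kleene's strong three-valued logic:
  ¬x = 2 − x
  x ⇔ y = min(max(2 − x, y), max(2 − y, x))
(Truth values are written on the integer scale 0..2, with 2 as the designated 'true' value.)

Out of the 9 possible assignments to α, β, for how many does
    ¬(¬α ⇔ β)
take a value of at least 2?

α = 0, β = 0 ↦ 2  ≥
α = 0, β = 1 ↦ 1  <
α = 0, β = 2 ↦ 0  <
α = 1, β = 0 ↦ 1  <
α = 1, β = 1 ↦ 1  <
α = 1, β = 2 ↦ 1  <
α = 2, β = 0 ↦ 0  <
α = 2, β = 1 ↦ 1  <
α = 2, β = 2 ↦ 2  ≥
So 2 of the 9 assignments meet the threshold.

2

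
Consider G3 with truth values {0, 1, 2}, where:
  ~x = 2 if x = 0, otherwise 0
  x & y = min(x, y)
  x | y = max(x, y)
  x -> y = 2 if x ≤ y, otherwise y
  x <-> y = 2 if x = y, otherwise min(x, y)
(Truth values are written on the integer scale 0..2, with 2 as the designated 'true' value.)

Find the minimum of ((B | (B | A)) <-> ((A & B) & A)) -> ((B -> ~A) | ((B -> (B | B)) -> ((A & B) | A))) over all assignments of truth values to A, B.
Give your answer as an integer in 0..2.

1

Take A = 1, B = 1:
B | A = 1 | 1 = 1
B | (B | A) = 1 | 1 = 1
A & B = 1 & 1 = 1
(A & B) & A = 1 & 1 = 1
(B | (B | A)) <-> ((A & B) & A) = 1 <-> 1 = 2
~A = ~1 = 0
B -> ~A = 1 -> 0 = 0
B | B = 1 | 1 = 1
B -> (B | B) = 1 -> 1 = 2
A & B = 1 & 1 = 1
(A & B) | A = 1 | 1 = 1
(B -> (B | B)) -> ((A & B) | A) = 2 -> 1 = 1
(B -> ~A) | ((B -> (B | B)) -> ((A & B) | A)) = 0 | 1 = 1
((B | (B | A)) <-> ((A & B) & A)) -> ((B -> ~A) | ((B -> (B | B)) -> ((A & B) | A))) = 2 -> 1 = 1
No assignment yields a value below 1, so this is the minimum.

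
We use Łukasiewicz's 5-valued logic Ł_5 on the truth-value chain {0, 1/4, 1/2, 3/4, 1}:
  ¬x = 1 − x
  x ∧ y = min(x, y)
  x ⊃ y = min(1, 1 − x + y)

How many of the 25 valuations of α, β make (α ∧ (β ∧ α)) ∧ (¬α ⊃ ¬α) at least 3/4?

value 1: 1 assignment (counts)
value 3/4: 3 assignments (counts)
value 1/2: 5 assignments
value 1/4: 7 assignments
value 0: 9 assignments
So 4 of the 25 assignments meet the threshold.

4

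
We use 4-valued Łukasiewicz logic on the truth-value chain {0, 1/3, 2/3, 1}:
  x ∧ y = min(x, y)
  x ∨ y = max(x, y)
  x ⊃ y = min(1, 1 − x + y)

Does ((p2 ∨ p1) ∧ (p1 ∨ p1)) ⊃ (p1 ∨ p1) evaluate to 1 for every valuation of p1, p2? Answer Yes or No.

p1 = 0, p2 = 0 ↦ 1
p1 = 0, p2 = 1/3 ↦ 1
p1 = 0, p2 = 2/3 ↦ 1
p1 = 0, p2 = 1 ↦ 1
p1 = 1/3, p2 = 0 ↦ 1
p1 = 1/3, p2 = 1/3 ↦ 1
p1 = 1/3, p2 = 2/3 ↦ 1
p1 = 1/3, p2 = 1 ↦ 1
p1 = 2/3, p2 = 0 ↦ 1
p1 = 2/3, p2 = 1/3 ↦ 1
p1 = 2/3, p2 = 2/3 ↦ 1
p1 = 2/3, p2 = 1 ↦ 1
p1 = 1, p2 = 0 ↦ 1
p1 = 1, p2 = 1/3 ↦ 1
p1 = 1, p2 = 2/3 ↦ 1
p1 = 1, p2 = 1 ↦ 1
Every assignment gives a value ≥ 1.

Yes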